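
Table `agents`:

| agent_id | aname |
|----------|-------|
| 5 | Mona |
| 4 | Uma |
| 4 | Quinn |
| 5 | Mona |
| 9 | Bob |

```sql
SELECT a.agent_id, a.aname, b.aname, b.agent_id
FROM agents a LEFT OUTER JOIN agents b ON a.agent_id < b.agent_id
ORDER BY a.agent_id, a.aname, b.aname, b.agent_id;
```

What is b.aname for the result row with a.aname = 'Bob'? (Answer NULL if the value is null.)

NULL

LEFT JOIN keeps every row from `agents a`; unmatched rows get NULL for `agents b`'s columns.
Matching on a.agent_id < b.agent_id.
Matched pairs: 8; unmatched a rows kept: 1.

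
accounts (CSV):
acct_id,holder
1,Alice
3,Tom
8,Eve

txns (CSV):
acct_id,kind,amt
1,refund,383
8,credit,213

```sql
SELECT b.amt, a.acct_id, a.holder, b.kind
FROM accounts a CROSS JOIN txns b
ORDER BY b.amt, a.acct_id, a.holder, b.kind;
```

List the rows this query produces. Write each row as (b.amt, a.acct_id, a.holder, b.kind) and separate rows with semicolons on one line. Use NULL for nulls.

(213, 1, Alice, credit); (213, 3, Tom, credit); (213, 8, Eve, credit); (383, 1, Alice, refund); (383, 3, Tom, refund); (383, 8, Eve, refund)

CROSS JOIN pairs every row of `accounts` with every row of `txns`: 3 × 2 = 6 rows.
After projecting and ordering:
b.amt | a.acct_id | a.holder | b.kind
213 | 1 | Alice | credit
213 | 3 | Tom | credit
213 | 8 | Eve | credit
383 | 1 | Alice | refund
383 | 3 | Tom | refund
383 | 8 | Eve | refund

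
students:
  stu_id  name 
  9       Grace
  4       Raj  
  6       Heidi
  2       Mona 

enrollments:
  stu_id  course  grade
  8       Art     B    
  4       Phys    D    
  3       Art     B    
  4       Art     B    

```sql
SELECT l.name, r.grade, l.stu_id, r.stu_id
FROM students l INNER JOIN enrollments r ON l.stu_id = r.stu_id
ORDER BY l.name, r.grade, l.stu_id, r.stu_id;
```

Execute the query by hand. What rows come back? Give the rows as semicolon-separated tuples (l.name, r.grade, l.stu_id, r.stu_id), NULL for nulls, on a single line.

(Raj, B, 4, 4); (Raj, D, 4, 4)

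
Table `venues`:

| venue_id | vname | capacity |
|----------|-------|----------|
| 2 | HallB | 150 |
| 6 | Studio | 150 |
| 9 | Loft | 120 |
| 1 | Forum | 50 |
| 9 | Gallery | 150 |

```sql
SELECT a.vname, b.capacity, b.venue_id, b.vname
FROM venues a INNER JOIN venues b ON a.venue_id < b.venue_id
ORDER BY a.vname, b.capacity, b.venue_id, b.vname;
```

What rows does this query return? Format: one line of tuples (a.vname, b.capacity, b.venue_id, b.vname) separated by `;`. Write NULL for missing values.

INNER JOIN keeps only pairs where the ON condition holds.
Matching on a.venue_id < b.venue_id.
- a (venue_id=2) pairs with 3 row(s) of b.
- a (venue_id=6) pairs with 2 row(s) of b.
- a (venue_id=9) has no partner → excluded.
- a (venue_id=1) pairs with 4 row(s) of b.
- a (venue_id=9) has no partner → excluded.
After projecting and ordering:
a.vname | b.capacity | b.venue_id | b.vname
Forum | 120 | 9 | Loft
Forum | 150 | 2 | HallB
Forum | 150 | 6 | Studio
Forum | 150 | 9 | Gallery
HallB | 120 | 9 | Loft
HallB | 150 | 6 | Studio
HallB | 150 | 9 | Gallery
Studio | 120 | 9 | Loft
Studio | 150 | 9 | Gallery

(Forum, 120, 9, Loft); (Forum, 150, 2, HallB); (Forum, 150, 6, Studio); (Forum, 150, 9, Gallery); (HallB, 120, 9, Loft); (HallB, 150, 6, Studio); (HallB, 150, 9, Gallery); (Studio, 120, 9, Loft); (Studio, 150, 9, Gallery)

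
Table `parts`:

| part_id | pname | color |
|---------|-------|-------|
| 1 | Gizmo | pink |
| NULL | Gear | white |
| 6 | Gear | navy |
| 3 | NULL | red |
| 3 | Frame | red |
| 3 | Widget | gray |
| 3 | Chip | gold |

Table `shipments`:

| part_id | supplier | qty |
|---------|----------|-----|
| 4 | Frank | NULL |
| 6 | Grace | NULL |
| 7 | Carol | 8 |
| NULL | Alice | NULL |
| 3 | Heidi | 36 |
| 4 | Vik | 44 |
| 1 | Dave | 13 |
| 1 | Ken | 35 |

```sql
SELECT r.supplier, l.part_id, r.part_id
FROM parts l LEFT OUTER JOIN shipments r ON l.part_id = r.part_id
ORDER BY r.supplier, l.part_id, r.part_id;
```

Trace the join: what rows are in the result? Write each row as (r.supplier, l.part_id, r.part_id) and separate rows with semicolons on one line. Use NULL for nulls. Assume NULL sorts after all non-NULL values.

(Dave, 1, 1); (Grace, 6, 6); (Heidi, 3, 3); (Heidi, 3, 3); (Heidi, 3, 3); (Heidi, 3, 3); (Ken, 1, 1); (NULL, NULL, NULL)

LEFT JOIN keeps every row from `parts`; unmatched rows get NULL for `shipments`'s columns.
Matching on l.part_id = r.part_id. A NULL in a compared column never satisfies the condition.
- l (part_id=1) pairs with 2 row(s) of r.
- l (part_id=NULL) has no partner → padded with NULL.
- l (part_id=6) pairs with 1 row(s) of r.
- l (part_id=3) pairs with 1 row(s) of r.
- l (part_id=3) pairs with 1 row(s) of r.
- l (part_id=3) pairs with 1 row(s) of r.
- l (part_id=3) pairs with 1 row(s) of r.
After projecting and ordering:
r.supplier | l.part_id | r.part_id
Dave | 1 | 1
Grace | 6 | 6
Heidi | 3 | 3
Heidi | 3 | 3
Heidi | 3 | 3
Heidi | 3 | 3
Ken | 1 | 1
NULL | NULL | NULL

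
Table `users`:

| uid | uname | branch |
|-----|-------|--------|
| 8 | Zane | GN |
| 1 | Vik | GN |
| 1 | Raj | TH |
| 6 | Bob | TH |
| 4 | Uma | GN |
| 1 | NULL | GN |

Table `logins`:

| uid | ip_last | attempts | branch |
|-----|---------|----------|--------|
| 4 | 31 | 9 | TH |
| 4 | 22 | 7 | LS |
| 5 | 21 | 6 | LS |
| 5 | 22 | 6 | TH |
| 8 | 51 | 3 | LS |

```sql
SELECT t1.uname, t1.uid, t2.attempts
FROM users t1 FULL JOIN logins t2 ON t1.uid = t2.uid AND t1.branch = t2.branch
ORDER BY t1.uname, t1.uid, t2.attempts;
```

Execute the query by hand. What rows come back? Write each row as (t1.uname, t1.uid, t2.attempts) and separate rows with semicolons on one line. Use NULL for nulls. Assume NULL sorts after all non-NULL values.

FULL OUTER JOIN keeps every row from both sides; unmatched rows get NULL for the other side's columns.
Matching on t1.uid = t2.uid AND t1.branch = t2.branch.
- t1 row (uid=8, branch=GN): no match → kept, t2 columns NULL.
- t1 row (uid=1, branch=GN): no match → kept, t2 columns NULL.
- t1 row (uid=1, branch=TH): no match → kept, t2 columns NULL.
- t1 row (uid=6, branch=TH): no match → kept, t2 columns NULL.
- t1 row (uid=4, branch=GN): no match → kept, t2 columns NULL.
- t1 row (uid=1, branch=GN): no match → kept, t2 columns NULL.
- 5 t2 row(s) had no t1 match → kept, t1 columns NULL.

(Bob, 6, NULL); (Raj, 1, NULL); (Uma, 4, NULL); (Vik, 1, NULL); (Zane, 8, NULL); (NULL, 1, NULL); (NULL, NULL, 3); (NULL, NULL, 6); (NULL, NULL, 6); (NULL, NULL, 7); (NULL, NULL, 9)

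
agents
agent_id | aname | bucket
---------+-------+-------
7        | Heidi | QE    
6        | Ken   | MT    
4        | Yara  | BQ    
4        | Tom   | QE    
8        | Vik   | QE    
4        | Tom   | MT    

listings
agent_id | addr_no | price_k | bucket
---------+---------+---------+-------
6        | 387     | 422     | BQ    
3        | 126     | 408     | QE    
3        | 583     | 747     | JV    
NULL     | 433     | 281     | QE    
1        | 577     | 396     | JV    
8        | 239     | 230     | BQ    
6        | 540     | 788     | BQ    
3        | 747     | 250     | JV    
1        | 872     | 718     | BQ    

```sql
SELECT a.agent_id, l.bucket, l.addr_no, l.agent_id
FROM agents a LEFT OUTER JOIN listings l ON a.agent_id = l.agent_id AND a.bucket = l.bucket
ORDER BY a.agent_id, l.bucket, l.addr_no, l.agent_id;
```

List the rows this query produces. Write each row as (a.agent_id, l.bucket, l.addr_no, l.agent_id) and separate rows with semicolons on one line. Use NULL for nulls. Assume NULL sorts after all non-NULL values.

(4, NULL, NULL, NULL); (4, NULL, NULL, NULL); (4, NULL, NULL, NULL); (6, NULL, NULL, NULL); (7, NULL, NULL, NULL); (8, NULL, NULL, NULL)

LEFT JOIN keeps every row from `agents`; unmatched rows get NULL for `listings`'s columns.
Matching on a.agent_id = l.agent_id AND a.bucket = l.bucket. A NULL in a compared column never satisfies the condition.
- agent_id=7, bucket=QE: no l row matches, row kept with l columns NULL.
- agent_id=6, bucket=MT: no l row matches, row kept with l columns NULL.
- agent_id=4, bucket=BQ: no l row matches, row kept with l columns NULL.
- agent_id=4, bucket=QE: no l row matches, row kept with l columns NULL.
- agent_id=8, bucket=QE: no l row matches, row kept with l columns NULL.
- agent_id=4, bucket=MT: no l row matches, row kept with l columns NULL.
After projecting and ordering:
a.agent_id | l.bucket | l.addr_no | l.agent_id
4 | NULL | NULL | NULL
4 | NULL | NULL | NULL
4 | NULL | NULL | NULL
6 | NULL | NULL | NULL
7 | NULL | NULL | NULL
8 | NULL | NULL | NULL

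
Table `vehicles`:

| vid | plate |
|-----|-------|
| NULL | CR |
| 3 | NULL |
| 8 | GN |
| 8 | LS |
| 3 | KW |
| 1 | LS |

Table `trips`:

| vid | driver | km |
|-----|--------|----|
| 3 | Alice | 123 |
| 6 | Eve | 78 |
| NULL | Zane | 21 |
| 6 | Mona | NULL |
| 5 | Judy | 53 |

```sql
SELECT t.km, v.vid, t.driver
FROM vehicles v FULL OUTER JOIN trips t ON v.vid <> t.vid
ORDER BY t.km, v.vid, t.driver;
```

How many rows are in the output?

20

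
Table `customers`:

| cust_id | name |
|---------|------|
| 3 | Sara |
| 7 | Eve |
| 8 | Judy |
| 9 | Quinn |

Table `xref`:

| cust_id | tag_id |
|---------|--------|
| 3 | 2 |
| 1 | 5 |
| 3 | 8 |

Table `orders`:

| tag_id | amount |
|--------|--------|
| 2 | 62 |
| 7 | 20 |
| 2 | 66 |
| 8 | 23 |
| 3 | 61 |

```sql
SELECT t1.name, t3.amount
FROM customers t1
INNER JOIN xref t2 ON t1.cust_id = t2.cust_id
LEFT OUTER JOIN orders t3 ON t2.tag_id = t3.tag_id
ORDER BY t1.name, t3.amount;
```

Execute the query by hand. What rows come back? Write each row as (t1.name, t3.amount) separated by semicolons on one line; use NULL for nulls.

Step 1 — t1 INNER JOIN t2 on cust_id → 2 row(s).
Then LEFT JOIN `orders t3` on tag_id: each of those 2 rows is kept; rows whose t2.tag_id has no match in t3 get NULL for t3's columns.

(Sara, 23); (Sara, 62); (Sara, 66)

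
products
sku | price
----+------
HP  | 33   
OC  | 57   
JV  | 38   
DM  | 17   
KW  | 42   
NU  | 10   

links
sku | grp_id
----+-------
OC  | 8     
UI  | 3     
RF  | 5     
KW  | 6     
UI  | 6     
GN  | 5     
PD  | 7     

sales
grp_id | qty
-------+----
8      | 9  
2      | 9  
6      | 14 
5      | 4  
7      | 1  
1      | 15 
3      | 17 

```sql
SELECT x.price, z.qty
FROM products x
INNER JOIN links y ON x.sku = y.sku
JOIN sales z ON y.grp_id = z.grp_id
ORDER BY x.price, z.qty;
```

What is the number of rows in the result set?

2

Joins associate left-to-right: products INNER JOIN links on sku gives 2 intermediate row(s).
Then INNER JOIN `sales z` on grp_id: keep only rows whose y.grp_id appears in z.
Result: 2 row(s).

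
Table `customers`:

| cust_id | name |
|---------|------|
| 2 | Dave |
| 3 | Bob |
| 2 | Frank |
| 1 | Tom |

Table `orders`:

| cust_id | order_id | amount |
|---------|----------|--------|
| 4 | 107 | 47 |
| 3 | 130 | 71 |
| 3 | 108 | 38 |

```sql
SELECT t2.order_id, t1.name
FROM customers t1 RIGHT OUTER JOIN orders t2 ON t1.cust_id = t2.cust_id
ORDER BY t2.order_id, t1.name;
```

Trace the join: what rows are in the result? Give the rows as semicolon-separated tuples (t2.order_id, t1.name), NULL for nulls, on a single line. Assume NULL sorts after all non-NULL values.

(107, NULL); (108, Bob); (130, Bob)

RIGHT JOIN keeps every row from `orders`; unmatched rows get NULL for `customers`'s columns.
Matching on t1.cust_id = t2.cust_id.
- cust_id=2: no matching t2 row.
- cust_id=3: 2 matching t2 row(s), so 2 row(s) emitted.
- cust_id=2: no matching t2 row.
- cust_id=1: no matching t2 row.
- 1 t2 row(s) had no t1 match → kept, t1 columns NULL.
After projecting and ordering:
t2.order_id | t1.name
107 | NULL
108 | Bob
130 | Bob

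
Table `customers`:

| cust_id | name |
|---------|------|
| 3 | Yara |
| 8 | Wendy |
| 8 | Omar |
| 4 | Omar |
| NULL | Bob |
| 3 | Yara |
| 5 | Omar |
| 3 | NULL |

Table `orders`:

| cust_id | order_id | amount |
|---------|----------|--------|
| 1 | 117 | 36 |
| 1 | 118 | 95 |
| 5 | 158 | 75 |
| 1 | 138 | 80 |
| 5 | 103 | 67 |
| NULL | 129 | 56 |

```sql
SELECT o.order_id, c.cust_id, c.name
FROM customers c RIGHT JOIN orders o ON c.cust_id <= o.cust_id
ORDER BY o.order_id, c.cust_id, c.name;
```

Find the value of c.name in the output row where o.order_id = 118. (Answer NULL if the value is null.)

NULL

RIGHT JOIN keeps every row from `orders`; unmatched rows get NULL for `customers`'s columns.
Matching on c.cust_id <= o.cust_id. A NULL in a compared column never satisfies the condition.
- c[0] cust_id=3 → 2 match(es) in o → 2 row(s).
- c[1] cust_id=8 → no match.
- c[2] cust_id=8 → no match.
- c[3] cust_id=4 → 2 match(es) in o → 2 row(s).
- c[4] cust_id=NULL → no match.
- c[5] cust_id=3 → 2 match(es) in o → 2 row(s).
- c[6] cust_id=5 → 2 match(es) in o → 2 row(s).
- c[7] cust_id=3 → 2 match(es) in o → 2 row(s).
- 4 row(s) from o found no c partner → padded with NULL.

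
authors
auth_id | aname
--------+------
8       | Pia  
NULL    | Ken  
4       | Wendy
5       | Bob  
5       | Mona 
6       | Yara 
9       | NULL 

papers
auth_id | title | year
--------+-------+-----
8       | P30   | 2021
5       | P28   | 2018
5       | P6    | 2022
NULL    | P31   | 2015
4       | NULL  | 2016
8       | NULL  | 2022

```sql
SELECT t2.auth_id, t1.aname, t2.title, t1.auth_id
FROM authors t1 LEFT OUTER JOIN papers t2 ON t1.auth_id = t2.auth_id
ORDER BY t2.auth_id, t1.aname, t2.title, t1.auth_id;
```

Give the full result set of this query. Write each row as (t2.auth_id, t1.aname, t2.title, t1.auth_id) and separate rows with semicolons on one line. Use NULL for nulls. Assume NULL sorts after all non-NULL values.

(4, Wendy, NULL, 4); (5, Bob, P28, 5); (5, Bob, P6, 5); (5, Mona, P28, 5); (5, Mona, P6, 5); (8, Pia, P30, 8); (8, Pia, NULL, 8); (NULL, Ken, NULL, NULL); (NULL, Yara, NULL, 6); (NULL, NULL, NULL, 9)

LEFT JOIN keeps every row from `authors`; unmatched rows get NULL for `papers`'s columns.
Matching on t1.auth_id = t2.auth_id. A NULL in a compared column never satisfies the condition.
- t1 (auth_id=8) pairs with 2 row(s) of t2.
- t1 (auth_id=NULL) has no partner → padded with NULL.
- t1 (auth_id=4) pairs with 1 row(s) of t2.
- t1 (auth_id=5) pairs with 2 row(s) of t2.
- t1 (auth_id=5) pairs with 2 row(s) of t2.
- t1 (auth_id=6) has no partner → padded with NULL.
- t1 (auth_id=9) has no partner → padded with NULL.
After projecting and ordering:
t2.auth_id | t1.aname | t2.title | t1.auth_id
4 | Wendy | NULL | 4
5 | Bob | P28 | 5
5 | Bob | P6 | 5
5 | Mona | P28 | 5
5 | Mona | P6 | 5
8 | Pia | P30 | 8
8 | Pia | NULL | 8
NULL | Ken | NULL | NULL
NULL | Yara | NULL | 6
NULL | NULL | NULL | 9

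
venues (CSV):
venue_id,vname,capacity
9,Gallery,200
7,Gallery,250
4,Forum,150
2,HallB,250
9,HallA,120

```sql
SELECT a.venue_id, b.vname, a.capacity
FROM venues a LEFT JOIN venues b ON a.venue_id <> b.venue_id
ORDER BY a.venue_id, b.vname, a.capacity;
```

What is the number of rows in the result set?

LEFT JOIN keeps every row from `venues a`; unmatched rows get NULL for `venues b`'s columns.
Matching on a.venue_id <> b.venue_id.
- a row (venue_id=9): matches 3 b row(s) → 3 output row(s).
- a row (venue_id=7): matches 4 b row(s) → 4 output row(s).
- a row (venue_id=4): matches 4 b row(s) → 4 output row(s).
- a row (venue_id=2): matches 4 b row(s) → 4 output row(s).
- a row (venue_id=9): matches 3 b row(s) → 3 output row(s).
Total: 18 rows.

18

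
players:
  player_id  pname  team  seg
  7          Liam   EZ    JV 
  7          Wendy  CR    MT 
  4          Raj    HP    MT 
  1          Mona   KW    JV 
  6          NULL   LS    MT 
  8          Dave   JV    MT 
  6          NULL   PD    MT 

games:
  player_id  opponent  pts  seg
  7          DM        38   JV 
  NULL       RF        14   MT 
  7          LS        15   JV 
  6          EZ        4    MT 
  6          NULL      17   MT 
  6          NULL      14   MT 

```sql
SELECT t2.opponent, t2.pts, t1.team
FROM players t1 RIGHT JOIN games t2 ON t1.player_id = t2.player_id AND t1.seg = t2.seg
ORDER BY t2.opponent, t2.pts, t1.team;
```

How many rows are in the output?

9

RIGHT JOIN keeps every row from `games`; unmatched rows get NULL for `players`'s columns.
Matching on t1.player_id = t2.player_id AND t1.seg = t2.seg. A NULL in a compared column never satisfies the condition.
Matched pairs: 8; unmatched t2 rows kept: 1.
Total: 8 matched + 1 padded = 9 rows.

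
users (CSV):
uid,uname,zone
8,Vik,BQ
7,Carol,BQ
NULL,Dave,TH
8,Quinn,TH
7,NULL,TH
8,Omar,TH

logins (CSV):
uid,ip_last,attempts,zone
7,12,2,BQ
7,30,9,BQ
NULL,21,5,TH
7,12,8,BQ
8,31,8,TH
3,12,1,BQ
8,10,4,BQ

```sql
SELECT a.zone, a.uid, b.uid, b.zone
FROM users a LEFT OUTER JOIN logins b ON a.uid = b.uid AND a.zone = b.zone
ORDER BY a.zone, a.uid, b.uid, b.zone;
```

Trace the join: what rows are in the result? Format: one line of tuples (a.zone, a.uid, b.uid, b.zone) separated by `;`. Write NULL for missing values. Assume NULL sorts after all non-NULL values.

(BQ, 7, 7, BQ); (BQ, 7, 7, BQ); (BQ, 7, 7, BQ); (BQ, 8, 8, BQ); (TH, 7, NULL, NULL); (TH, 8, 8, TH); (TH, 8, 8, TH); (TH, NULL, NULL, NULL)

LEFT JOIN keeps every row from `users`; unmatched rows get NULL for `logins`'s columns.
Matching on a.uid = b.uid AND a.zone = b.zone. A NULL in a compared column never satisfies the condition.
- uid=8, zone=BQ: 1 matching b row(s), so 1 row(s) emitted.
- uid=7, zone=BQ: 3 matching b row(s), so 3 row(s) emitted.
- uid=NULL, zone=TH: no b row matches, row kept with b columns NULL.
- uid=8, zone=TH: 1 matching b row(s), so 1 row(s) emitted.
- uid=7, zone=TH: no b row matches, row kept with b columns NULL.
- uid=8, zone=TH: 1 matching b row(s), so 1 row(s) emitted.
After projecting and ordering:
a.zone | a.uid | b.uid | b.zone
BQ | 7 | 7 | BQ
BQ | 7 | 7 | BQ
BQ | 7 | 7 | BQ
BQ | 8 | 8 | BQ
TH | 7 | NULL | NULL
TH | 8 | 8 | TH
TH | 8 | 8 | TH
TH | NULL | NULL | NULL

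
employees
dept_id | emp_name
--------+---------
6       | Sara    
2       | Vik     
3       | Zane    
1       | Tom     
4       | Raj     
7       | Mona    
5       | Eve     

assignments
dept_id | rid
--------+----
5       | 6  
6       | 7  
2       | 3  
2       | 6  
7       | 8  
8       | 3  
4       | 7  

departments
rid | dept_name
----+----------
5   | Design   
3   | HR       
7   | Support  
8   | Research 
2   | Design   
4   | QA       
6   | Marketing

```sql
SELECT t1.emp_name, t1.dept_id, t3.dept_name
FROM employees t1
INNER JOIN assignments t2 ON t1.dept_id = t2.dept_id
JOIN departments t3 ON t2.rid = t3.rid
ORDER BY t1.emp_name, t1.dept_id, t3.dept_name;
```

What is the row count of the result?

6

Step 1 — t1 INNER JOIN t2 on dept_id → 6 row(s).
Then INNER JOIN `departments t3` on rid: keep only rows whose t2.rid appears in t3.
Result: 6 row(s).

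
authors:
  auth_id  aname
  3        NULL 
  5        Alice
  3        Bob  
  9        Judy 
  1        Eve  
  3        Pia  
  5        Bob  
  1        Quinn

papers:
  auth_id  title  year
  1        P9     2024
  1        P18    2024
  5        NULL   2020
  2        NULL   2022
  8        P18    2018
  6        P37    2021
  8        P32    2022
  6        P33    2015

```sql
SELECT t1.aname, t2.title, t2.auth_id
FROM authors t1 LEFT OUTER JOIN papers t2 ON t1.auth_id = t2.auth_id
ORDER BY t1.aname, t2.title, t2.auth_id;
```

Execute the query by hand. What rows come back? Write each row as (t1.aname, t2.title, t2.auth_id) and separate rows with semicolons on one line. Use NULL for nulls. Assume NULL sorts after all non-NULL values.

(Alice, NULL, 5); (Bob, NULL, 5); (Bob, NULL, NULL); (Eve, P18, 1); (Eve, P9, 1); (Judy, NULL, NULL); (Pia, NULL, NULL); (Quinn, P18, 1); (Quinn, P9, 1); (NULL, NULL, NULL)

LEFT JOIN keeps every row from `authors`; unmatched rows get NULL for `papers`'s columns.
Matching on t1.auth_id = t2.auth_id.
Matched pairs: 6; unmatched t1 rows kept: 4.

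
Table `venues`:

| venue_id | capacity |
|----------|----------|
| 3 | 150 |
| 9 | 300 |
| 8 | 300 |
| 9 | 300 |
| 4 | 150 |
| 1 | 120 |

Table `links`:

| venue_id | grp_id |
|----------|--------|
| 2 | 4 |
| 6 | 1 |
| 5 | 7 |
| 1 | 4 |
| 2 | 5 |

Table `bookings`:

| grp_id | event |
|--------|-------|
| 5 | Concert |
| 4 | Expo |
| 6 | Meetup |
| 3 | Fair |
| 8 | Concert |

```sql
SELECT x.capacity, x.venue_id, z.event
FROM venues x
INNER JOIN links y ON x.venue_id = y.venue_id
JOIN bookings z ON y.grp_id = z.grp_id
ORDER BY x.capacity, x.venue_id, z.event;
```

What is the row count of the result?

Evaluate left to right. First `venues x INNER JOIN links y` on venue_id: 1 row(s).
Then INNER JOIN `bookings z` on grp_id: keep only rows whose y.grp_id appears in z.
Result: 1 row(s).

1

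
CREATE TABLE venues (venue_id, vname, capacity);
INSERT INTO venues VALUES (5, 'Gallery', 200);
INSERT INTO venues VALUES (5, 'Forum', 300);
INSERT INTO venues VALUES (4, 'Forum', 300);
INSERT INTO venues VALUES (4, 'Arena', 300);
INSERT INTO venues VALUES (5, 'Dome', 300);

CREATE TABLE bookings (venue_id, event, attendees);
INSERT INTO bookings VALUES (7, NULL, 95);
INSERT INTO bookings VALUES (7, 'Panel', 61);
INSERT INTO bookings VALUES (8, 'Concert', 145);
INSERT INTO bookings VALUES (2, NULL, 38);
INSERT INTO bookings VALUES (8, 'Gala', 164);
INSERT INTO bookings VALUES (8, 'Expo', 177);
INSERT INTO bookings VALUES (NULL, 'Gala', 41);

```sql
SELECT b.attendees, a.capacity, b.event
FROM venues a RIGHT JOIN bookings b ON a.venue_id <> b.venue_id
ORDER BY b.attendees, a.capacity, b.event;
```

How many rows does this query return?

31

RIGHT JOIN keeps every row from `bookings`; unmatched rows get NULL for `venues`'s columns.
Matching on a.venue_id <> b.venue_id. A NULL in a compared column never satisfies the condition.
- venue_id=5: 6 matching b row(s), so 6 row(s) emitted.
- venue_id=5: 6 matching b row(s), so 6 row(s) emitted.
- venue_id=4: 6 matching b row(s), so 6 row(s) emitted.
- venue_id=4: 6 matching b row(s), so 6 row(s) emitted.
- venue_id=5: 6 matching b row(s), so 6 row(s) emitted.
- 1 b row(s) had no a match → kept, a columns NULL.
Total: 30 matched + 1 padded = 31 rows.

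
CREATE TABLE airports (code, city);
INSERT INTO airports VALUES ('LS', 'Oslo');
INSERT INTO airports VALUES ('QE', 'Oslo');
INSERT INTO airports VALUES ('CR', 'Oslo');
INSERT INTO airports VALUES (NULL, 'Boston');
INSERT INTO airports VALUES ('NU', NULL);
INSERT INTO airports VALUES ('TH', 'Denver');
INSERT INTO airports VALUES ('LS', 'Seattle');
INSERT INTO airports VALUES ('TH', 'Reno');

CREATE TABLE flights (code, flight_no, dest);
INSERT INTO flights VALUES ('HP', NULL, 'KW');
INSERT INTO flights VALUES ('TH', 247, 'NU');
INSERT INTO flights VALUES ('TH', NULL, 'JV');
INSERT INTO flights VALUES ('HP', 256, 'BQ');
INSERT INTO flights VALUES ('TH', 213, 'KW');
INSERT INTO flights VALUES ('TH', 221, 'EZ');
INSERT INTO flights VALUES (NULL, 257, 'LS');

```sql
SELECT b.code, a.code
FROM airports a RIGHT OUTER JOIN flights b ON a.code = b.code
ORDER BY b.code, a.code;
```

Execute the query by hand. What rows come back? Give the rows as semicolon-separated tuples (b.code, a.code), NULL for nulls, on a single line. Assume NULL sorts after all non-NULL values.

RIGHT JOIN keeps every row from `flights`; unmatched rows get NULL for `airports`'s columns.
Matching on a.code = b.code. A NULL in a compared column never satisfies the condition.
Matched pairs: 8; unmatched b rows kept: 3.

(HP, NULL); (HP, NULL); (TH, TH); (TH, TH); (TH, TH); (TH, TH); (TH, TH); (TH, TH); (TH, TH); (TH, TH); (NULL, NULL)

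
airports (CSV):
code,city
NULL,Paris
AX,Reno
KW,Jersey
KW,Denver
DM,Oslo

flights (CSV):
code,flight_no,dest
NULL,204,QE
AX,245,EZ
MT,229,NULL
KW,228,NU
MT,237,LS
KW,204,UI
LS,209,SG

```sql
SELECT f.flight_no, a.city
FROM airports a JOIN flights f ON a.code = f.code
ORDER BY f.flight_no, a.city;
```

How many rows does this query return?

INNER JOIN keeps only pairs where the ON condition holds.
Matching on a.code = f.code. A NULL in a compared column never satisfies the condition.
- code=NULL: no matching f row, dropped.
- code=AX: 1 matching f row(s), so 1 row(s) emitted.
- code=KW: 2 matching f row(s), so 2 row(s) emitted.
- code=KW: 2 matching f row(s), so 2 row(s) emitted.
- code=DM: no matching f row, dropped.
Total: 5 rows.

5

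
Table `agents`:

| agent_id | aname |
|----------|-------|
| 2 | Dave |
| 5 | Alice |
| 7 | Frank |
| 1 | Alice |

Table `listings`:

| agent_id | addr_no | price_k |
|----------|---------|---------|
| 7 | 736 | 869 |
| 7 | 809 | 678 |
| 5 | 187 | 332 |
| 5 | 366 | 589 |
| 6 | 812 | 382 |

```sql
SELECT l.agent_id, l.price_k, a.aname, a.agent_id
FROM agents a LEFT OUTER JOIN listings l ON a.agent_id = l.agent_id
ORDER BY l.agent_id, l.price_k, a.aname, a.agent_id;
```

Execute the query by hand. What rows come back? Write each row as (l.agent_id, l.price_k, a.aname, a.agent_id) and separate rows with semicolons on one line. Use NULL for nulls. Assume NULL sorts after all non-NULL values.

(5, 332, Alice, 5); (5, 589, Alice, 5); (7, 678, Frank, 7); (7, 869, Frank, 7); (NULL, NULL, Alice, 1); (NULL, NULL, Dave, 2)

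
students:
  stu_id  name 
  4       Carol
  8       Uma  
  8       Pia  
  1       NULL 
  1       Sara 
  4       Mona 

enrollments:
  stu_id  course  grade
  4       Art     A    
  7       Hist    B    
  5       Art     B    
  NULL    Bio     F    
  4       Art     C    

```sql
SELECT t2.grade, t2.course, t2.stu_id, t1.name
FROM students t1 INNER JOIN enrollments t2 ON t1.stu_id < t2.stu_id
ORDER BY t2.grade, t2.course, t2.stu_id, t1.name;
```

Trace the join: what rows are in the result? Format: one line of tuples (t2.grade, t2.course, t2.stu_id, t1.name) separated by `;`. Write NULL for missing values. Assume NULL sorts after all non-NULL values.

INNER JOIN keeps only pairs where the ON condition holds.
Matching on t1.stu_id < t2.stu_id. A NULL in a compared column never satisfies the condition.
- t1 row (stu_id=4): matches 2 t2 row(s) → 2 output row(s).
- t1 row (stu_id=8): no match → dropped.
- t1 row (stu_id=8): no match → dropped.
- t1 row (stu_id=1): matches 4 t2 row(s) → 4 output row(s).
- t1 row (stu_id=1): matches 4 t2 row(s) → 4 output row(s).
- t1 row (stu_id=4): matches 2 t2 row(s) → 2 output row(s).

(A, Art, 4, Sara); (A, Art, 4, NULL); (B, Art, 5, Carol); (B, Art, 5, Mona); (B, Art, 5, Sara); (B, Art, 5, NULL); (B, Hist, 7, Carol); (B, Hist, 7, Mona); (B, Hist, 7, Sara); (B, Hist, 7, NULL); (C, Art, 4, Sara); (C, Art, 4, NULL)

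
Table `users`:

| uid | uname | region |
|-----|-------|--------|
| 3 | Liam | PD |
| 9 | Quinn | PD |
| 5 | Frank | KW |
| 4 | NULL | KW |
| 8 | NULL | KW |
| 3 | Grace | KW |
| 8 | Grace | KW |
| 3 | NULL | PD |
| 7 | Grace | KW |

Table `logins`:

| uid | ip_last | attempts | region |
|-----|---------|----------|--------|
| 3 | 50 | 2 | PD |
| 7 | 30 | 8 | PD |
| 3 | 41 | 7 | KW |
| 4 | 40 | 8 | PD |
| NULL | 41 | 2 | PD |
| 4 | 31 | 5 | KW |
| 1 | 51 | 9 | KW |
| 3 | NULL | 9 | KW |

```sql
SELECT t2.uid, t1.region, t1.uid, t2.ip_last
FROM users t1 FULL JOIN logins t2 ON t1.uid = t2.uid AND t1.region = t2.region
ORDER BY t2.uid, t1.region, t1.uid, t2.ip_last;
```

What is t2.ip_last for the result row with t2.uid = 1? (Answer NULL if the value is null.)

51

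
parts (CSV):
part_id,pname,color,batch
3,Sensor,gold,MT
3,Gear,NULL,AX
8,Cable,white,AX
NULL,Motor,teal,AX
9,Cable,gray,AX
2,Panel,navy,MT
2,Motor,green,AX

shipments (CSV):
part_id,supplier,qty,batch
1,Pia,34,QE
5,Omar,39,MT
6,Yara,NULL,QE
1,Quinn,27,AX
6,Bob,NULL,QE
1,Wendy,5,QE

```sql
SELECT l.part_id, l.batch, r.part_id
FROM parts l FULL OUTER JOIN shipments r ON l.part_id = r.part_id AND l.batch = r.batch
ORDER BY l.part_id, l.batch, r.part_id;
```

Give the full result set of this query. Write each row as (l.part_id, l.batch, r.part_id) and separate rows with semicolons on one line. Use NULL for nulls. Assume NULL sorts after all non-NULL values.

(2, AX, NULL); (2, MT, NULL); (3, AX, NULL); (3, MT, NULL); (8, AX, NULL); (9, AX, NULL); (NULL, AX, NULL); (NULL, NULL, 1); (NULL, NULL, 1); (NULL, NULL, 1); (NULL, NULL, 5); (NULL, NULL, 6); (NULL, NULL, 6)

FULL OUTER JOIN keeps every row from both sides; unmatched rows get NULL for the other side's columns.
Matching on l.part_id = r.part_id AND l.batch = r.batch. A NULL in a compared column never satisfies the condition.
Matched pairs: 0; unmatched l rows kept: 7; unmatched r rows kept: 6.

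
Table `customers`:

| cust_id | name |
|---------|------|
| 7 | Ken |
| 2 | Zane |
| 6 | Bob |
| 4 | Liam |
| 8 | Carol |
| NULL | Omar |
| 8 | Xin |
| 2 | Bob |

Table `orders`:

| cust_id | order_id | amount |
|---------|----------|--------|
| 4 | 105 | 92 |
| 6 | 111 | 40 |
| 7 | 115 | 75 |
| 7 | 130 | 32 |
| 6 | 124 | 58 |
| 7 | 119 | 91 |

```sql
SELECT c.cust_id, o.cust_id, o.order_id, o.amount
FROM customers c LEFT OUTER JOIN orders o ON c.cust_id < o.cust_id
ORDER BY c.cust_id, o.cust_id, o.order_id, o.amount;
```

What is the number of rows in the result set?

24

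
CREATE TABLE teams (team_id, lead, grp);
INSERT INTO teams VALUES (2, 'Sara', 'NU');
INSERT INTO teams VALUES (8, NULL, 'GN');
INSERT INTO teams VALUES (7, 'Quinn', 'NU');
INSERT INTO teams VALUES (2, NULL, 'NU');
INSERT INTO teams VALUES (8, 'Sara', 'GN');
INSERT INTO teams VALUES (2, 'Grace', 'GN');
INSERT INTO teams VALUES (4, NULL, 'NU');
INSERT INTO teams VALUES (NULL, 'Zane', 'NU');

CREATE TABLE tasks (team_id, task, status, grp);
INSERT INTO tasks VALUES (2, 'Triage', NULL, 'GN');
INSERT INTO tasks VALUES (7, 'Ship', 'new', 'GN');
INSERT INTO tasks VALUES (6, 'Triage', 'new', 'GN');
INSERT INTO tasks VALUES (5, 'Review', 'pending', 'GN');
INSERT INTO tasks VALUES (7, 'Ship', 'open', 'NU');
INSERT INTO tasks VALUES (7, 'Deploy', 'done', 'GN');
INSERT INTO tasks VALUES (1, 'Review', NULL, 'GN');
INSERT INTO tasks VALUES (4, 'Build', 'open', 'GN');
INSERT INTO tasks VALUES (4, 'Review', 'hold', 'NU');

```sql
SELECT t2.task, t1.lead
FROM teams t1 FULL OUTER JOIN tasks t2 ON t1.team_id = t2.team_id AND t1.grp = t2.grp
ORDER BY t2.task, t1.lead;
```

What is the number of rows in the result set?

14

FULL OUTER JOIN keeps every row from both sides; unmatched rows get NULL for the other side's columns.
Matching on t1.team_id = t2.team_id AND t1.grp = t2.grp. A NULL in a compared column never satisfies the condition.
Matched pairs: 3; unmatched t1 rows kept: 5; unmatched t2 rows kept: 6.
Total: 3 matched + 11 padded = 14 rows.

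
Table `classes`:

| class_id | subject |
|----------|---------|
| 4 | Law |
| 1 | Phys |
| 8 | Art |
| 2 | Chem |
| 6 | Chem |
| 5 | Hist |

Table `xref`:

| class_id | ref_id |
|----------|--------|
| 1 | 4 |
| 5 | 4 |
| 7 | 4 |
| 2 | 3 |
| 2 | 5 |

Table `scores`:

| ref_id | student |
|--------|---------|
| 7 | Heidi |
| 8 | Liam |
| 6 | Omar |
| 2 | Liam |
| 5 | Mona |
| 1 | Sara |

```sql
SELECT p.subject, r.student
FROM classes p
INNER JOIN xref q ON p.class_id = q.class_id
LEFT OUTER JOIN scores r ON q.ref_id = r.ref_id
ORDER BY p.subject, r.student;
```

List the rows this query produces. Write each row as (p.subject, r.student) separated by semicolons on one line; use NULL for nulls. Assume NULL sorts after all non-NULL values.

(Chem, Mona); (Chem, NULL); (Hist, NULL); (Phys, NULL)

Joins associate left-to-right: classes INNER JOIN xref on class_id gives 4 intermediate row(s).
Then LEFT JOIN `scores r` on ref_id: each of those 4 rows is kept; rows whose q.ref_id has no match in r get NULL for r's columns.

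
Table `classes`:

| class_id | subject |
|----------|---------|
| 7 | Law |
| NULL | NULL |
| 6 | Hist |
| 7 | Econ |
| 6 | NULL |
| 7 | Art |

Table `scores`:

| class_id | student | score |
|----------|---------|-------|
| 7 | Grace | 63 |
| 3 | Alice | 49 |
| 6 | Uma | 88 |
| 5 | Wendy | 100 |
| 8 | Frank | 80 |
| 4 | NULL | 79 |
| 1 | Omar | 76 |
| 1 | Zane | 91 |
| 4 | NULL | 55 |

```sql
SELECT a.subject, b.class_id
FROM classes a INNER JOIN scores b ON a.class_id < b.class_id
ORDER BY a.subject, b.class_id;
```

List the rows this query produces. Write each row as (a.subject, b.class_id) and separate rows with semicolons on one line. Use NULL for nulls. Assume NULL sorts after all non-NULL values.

(Art, 8); (Econ, 8); (Hist, 7); (Hist, 8); (Law, 8); (NULL, 7); (NULL, 8)

INNER JOIN keeps only pairs where the ON condition holds.
Matching on a.class_id < b.class_id. A NULL in a compared column never satisfies the condition.
- a (class_id=7) pairs with 1 row(s) of b.
- a (class_id=NULL) has no partner → excluded.
- a (class_id=6) pairs with 2 row(s) of b.
- a (class_id=7) pairs with 1 row(s) of b.
- a (class_id=6) pairs with 2 row(s) of b.
- a (class_id=7) pairs with 1 row(s) of b.
After projecting and ordering:
a.subject | b.class_id
Art | 8
Econ | 8
Hist | 7
Hist | 8
Law | 8
NULL | 7
NULL | 8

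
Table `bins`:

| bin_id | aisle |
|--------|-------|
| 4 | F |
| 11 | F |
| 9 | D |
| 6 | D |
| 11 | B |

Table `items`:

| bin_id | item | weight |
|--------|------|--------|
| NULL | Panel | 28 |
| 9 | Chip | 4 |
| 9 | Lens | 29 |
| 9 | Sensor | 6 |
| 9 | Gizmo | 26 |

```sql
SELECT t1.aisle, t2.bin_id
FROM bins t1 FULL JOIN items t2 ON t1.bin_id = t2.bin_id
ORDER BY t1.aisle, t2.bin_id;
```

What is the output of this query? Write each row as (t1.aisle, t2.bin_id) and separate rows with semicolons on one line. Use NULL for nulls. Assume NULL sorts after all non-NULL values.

(B, NULL); (D, 9); (D, 9); (D, 9); (D, 9); (D, NULL); (F, NULL); (F, NULL); (NULL, NULL)

FULL OUTER JOIN keeps every row from both sides; unmatched rows get NULL for the other side's columns.
Matching on t1.bin_id = t2.bin_id. A NULL in a compared column never satisfies the condition.
- t1[0] bin_id=4 → no match; kept with NULLs on the t2 side.
- t1[1] bin_id=11 → no match; kept with NULLs on the t2 side.
- t1[2] bin_id=9 → 4 match(es) in t2 → 4 row(s).
- t1[3] bin_id=6 → no match; kept with NULLs on the t2 side.
- t1[4] bin_id=11 → no match; kept with NULLs on the t2 side.
- 1 row(s) from t2 found no t1 partner → padded with NULL.
After projecting and ordering:
t1.aisle | t2.bin_id
B | NULL
D | 9
D | 9
D | 9
D | 9
D | NULL
F | NULL
F | NULL
NULL | NULL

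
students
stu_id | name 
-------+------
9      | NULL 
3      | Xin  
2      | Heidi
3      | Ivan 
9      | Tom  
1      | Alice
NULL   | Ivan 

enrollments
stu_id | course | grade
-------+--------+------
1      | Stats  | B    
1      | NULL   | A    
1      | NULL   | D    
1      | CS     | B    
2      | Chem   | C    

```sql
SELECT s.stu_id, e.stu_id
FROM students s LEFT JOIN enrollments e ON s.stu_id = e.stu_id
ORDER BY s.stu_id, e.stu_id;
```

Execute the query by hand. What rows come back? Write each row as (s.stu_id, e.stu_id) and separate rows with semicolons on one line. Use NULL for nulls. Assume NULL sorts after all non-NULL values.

(1, 1); (1, 1); (1, 1); (1, 1); (2, 2); (3, NULL); (3, NULL); (9, NULL); (9, NULL); (NULL, NULL)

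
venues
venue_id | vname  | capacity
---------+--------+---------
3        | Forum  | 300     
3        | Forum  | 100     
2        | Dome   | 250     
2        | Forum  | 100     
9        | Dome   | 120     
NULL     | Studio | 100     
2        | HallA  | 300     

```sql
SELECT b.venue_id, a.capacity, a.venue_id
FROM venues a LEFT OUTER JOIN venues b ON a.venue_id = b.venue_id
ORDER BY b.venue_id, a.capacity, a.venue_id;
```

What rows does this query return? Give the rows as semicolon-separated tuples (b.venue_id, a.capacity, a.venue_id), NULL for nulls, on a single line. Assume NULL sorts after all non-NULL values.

(2, 100, 2); (2, 100, 2); (2, 100, 2); (2, 250, 2); (2, 250, 2); (2, 250, 2); (2, 300, 2); (2, 300, 2); (2, 300, 2); (3, 100, 3); (3, 100, 3); (3, 300, 3); (3, 300, 3); (9, 120, 9); (NULL, 100, NULL)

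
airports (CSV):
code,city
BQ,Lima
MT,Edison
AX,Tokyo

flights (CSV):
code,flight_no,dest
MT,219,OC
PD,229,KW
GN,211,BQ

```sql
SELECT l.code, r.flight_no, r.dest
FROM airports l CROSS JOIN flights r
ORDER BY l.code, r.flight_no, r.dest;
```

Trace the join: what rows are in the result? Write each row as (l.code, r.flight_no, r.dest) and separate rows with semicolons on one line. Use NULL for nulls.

(AX, 211, BQ); (AX, 219, OC); (AX, 229, KW); (BQ, 211, BQ); (BQ, 219, OC); (BQ, 229, KW); (MT, 211, BQ); (MT, 219, OC); (MT, 229, KW)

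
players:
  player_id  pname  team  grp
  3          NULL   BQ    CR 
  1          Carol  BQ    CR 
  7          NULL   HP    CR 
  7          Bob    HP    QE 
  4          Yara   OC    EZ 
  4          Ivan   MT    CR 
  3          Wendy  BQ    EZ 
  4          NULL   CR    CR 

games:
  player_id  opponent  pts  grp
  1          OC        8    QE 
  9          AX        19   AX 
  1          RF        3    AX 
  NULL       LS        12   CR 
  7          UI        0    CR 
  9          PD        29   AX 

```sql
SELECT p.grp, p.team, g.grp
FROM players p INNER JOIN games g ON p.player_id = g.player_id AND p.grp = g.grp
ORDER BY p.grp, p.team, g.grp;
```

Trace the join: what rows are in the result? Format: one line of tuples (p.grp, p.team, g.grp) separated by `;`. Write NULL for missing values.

INNER JOIN keeps only pairs where the ON condition holds.
Matching on p.player_id = g.player_id AND p.grp = g.grp. A NULL in a compared column never satisfies the condition.
- player_id=3, grp=CR: no matching g row, dropped.
- player_id=1, grp=CR: no matching g row, dropped.
- player_id=7, grp=CR: 1 matching g row(s), so 1 row(s) emitted.
- player_id=7, grp=QE: no matching g row, dropped.
- player_id=4, grp=EZ: no matching g row, dropped.
- player_id=4, grp=CR: no matching g row, dropped.
- player_id=3, grp=EZ: no matching g row, dropped.
- player_id=4, grp=CR: no matching g row, dropped.
After projecting and ordering:
p.grp | p.team | g.grp
CR | HP | CR

(CR, HP, CR)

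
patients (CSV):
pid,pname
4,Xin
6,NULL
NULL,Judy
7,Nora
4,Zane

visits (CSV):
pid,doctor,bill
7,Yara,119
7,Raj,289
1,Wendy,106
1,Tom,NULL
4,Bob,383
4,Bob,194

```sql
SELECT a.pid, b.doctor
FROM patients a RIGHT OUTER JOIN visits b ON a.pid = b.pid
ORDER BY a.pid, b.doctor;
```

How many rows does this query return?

RIGHT JOIN keeps every row from `visits`; unmatched rows get NULL for `patients`'s columns.
Matching on a.pid = b.pid. A NULL in a compared column never satisfies the condition.
- a (pid=4) pairs with 2 row(s) of b.
- a (pid=6) has no partner in b.
- a (pid=NULL) has no partner in b.
- a (pid=7) pairs with 2 row(s) of b.
- a (pid=4) pairs with 2 row(s) of b.
- 2 row(s) from b found no a partner → padded with NULL.
Total: 6 matched + 2 padded = 8 rows.

8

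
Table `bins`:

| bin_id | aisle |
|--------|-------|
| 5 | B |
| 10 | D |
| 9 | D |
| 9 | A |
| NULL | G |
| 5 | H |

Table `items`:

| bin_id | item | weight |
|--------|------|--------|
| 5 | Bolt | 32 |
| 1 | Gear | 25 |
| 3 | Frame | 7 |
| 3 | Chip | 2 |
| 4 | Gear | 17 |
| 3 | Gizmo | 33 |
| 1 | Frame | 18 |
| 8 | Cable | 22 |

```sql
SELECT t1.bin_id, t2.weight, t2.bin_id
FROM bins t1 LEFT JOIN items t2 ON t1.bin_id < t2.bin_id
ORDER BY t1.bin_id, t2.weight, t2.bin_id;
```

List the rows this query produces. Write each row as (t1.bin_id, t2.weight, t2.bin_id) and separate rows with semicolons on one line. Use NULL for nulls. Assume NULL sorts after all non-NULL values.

(5, 22, 8); (5, 22, 8); (9, NULL, NULL); (9, NULL, NULL); (10, NULL, NULL); (NULL, NULL, NULL)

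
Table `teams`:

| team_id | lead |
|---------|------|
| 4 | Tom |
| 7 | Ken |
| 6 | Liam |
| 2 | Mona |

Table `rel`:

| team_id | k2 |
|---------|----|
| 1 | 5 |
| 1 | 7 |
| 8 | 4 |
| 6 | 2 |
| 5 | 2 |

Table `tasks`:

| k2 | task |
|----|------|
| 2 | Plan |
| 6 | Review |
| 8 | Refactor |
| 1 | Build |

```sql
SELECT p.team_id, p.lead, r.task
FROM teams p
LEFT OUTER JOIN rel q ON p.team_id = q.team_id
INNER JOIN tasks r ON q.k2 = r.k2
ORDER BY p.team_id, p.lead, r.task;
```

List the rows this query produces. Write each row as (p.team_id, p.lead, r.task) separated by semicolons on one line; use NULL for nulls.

(6, Liam, Plan)

Evaluate left to right. First `teams p LEFT JOIN rel q` on team_id: 4 row(s).
Then INNER JOIN `tasks r` on k2: keep only rows whose q.k2 appears in r.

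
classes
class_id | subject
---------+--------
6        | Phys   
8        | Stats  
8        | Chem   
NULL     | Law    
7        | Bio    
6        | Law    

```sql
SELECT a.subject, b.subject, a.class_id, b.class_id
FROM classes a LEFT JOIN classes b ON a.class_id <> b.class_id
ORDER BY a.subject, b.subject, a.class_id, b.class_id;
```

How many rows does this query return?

17

LEFT JOIN keeps every row from `classes a`; unmatched rows get NULL for `classes b`'s columns.
Matching on a.class_id <> b.class_id. A NULL in a compared column never satisfies the condition.
- a (class_id=6) pairs with 3 row(s) of b.
- a (class_id=8) pairs with 3 row(s) of b.
- a (class_id=8) pairs with 3 row(s) of b.
- a (class_id=NULL) has no partner → padded with NULL.
- a (class_id=7) pairs with 4 row(s) of b.
- a (class_id=6) pairs with 3 row(s) of b.
Total: 16 matched + 1 padded = 17 rows.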